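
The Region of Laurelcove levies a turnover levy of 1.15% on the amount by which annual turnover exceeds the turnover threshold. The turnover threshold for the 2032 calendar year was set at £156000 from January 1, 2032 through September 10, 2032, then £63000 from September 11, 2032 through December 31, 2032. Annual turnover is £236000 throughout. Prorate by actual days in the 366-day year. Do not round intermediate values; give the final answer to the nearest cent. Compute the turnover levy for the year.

January 1 – September 10, 2032: 254 days, exemption £156000 → (£236000 − £156000) × 1.15% × 254/366 = £638.4699
September 11 – December 31, 2032: 112 days, exemption £63000 → (£236000 − £63000) × 1.15% × 112/366 = £608.8087
Total = £1247.2787

£1247.28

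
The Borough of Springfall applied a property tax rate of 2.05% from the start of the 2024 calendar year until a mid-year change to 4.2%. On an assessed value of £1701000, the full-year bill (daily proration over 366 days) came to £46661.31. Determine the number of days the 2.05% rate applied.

248 days

Let d = days at the first rate; then 366 − d days at the second rate.
£1701000 × [2.05%·d + 4.2%·(366−d)] / 366 = £46661.31
Solving gives d = 248, so the new rate took effect on 5 Sep 2024.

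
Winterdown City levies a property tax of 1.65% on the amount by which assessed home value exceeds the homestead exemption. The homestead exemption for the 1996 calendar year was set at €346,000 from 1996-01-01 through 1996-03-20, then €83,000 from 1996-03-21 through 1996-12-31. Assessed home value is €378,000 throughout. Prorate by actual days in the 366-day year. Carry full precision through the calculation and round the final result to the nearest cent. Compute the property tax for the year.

1996-01-01 to 1996-03-20: 80 days, exemption €346,000 → (€378,000 − €346,000) × 1.65% × 80/366 = €115.4098
1996-03-21 to 1996-12-31: 286 days, exemption €83,000 → (€378,000 − €83,000) × 1.65% × 286/366 = €3,803.5656
Total = €3,918.9754

€3,918.98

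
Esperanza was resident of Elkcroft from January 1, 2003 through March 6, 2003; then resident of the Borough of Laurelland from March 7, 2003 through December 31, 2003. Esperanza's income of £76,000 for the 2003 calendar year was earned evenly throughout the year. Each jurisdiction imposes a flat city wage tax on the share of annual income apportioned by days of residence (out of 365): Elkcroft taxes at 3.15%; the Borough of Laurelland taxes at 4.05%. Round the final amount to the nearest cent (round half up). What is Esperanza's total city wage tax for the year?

£2,956.19

Elkcroft, January 1 – March 6, 2003: 65 days → £76,000 × 3.15% × 65/365 = £426.3288
The Borough of Laurelland, March 7 – December 31, 2003: 300 days → £76,000 × 4.05% × 300/365 = £2,529.8630
Total = £2,956.1918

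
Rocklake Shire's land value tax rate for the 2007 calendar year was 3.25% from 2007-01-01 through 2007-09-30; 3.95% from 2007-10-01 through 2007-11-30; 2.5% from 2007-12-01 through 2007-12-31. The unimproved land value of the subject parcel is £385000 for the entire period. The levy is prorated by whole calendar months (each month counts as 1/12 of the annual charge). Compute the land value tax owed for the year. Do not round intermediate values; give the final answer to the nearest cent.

2007-01-01 to 2007-09-30: 9 months at 3.25% → £385000 × 3.25% × 9/12 = £9384.3750
2007-10-01 to 2007-11-30: 2 months at 3.95% → £385000 × 3.95% × 2/12 = £2534.5833
2007-12-01 to 2007-12-31: 1 month at 2.5% → £385000 × 2.5% × 1/12 = £802.0833
Total = £12721.0417

£12721.04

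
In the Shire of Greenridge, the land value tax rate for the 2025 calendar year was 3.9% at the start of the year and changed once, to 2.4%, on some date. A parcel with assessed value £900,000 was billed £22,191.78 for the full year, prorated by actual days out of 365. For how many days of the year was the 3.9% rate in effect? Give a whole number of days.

Let d = days at the first rate; then 365 − d days at the second rate.
£900,000 × [3.9%·d + 2.4%·(365−d)] / 365 = £22,191.78
Solving gives d = 16, so the new rate took effect on 17 January 2025.

16 days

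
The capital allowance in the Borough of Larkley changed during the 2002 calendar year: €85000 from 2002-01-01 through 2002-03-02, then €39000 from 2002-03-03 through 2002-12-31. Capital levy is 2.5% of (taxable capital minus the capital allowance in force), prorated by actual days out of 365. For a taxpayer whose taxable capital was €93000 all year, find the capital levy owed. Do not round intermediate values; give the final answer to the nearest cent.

2002-01-01 to 2002-03-02: 61 days, exemption €85000 → (€93000 − €85000) × 2.5% × 61/365 = €33.4247
2002-03-03 to 2002-12-31: 304 days, exemption €39000 → (€93000 − €39000) × 2.5% × 304/365 = €1124.3836
Total = €1157.8082

€1157.81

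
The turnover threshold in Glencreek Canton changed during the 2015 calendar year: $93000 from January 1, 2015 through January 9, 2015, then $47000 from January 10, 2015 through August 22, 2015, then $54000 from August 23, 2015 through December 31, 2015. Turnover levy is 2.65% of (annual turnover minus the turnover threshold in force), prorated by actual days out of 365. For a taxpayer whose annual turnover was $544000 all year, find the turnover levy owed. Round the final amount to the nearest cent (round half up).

January 1 – January 9, 2015: 9 days, exemption $93000 → ($544000 − $93000) × 2.65% × 9/365 = $294.6945
January 10 – August 22, 2015: 225 days, exemption $47000 → ($544000 − $47000) × 2.65% × 225/365 = $8118.8014
August 23 – December 31, 2015: 131 days, exemption $54000 → ($544000 − $54000) × 2.65% × 131/365 = $4660.3699
Total = $13073.8658

$13073.87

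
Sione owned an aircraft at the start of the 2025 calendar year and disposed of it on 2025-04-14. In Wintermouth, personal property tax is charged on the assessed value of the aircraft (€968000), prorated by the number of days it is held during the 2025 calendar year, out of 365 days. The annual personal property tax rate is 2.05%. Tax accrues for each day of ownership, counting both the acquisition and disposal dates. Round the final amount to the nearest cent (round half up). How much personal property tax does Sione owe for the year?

€5654.18

Days held (2025-01-01 to 2025-04-14): 104 out of 365
Tax = €968000 × 2.05% × 104/365 = €5654.1808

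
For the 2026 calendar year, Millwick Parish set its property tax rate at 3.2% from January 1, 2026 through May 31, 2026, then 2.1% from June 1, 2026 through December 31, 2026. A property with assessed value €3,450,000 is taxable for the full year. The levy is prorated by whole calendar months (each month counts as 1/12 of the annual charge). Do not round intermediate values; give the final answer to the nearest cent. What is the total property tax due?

January 1 – May 31, 2026: 5 months at 3.2% → €3,450,000 × 3.2% × 5/12 = €46,000.0000
June 1 – December 31, 2026: 7 months at 2.1% → €3,450,000 × 2.1% × 7/12 = €42,262.5000
Total = €88,262.5000

€88,262.50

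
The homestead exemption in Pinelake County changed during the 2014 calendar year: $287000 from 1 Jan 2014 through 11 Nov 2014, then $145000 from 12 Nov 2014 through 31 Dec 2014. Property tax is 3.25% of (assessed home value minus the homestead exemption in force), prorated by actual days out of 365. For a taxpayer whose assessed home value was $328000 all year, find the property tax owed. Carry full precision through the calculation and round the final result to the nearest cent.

1 Jan – 11 Nov 2014: 315 days, exemption $287000 → ($328000 − $287000) × 3.25% × 315/365 = $1149.9658
12 Nov – 31 Dec 2014: 50 days, exemption $145000 → ($328000 − $145000) × 3.25% × 50/365 = $814.7260
Total = $1964.6918

$1964.69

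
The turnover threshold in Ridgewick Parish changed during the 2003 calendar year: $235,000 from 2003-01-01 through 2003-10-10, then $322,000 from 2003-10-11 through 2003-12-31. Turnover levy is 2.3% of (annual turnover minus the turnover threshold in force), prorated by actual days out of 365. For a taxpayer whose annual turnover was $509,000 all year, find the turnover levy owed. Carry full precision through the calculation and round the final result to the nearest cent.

2003-01-01 to 2003-10-10: 283 days, exemption $235,000 → ($509,000 − $235,000) × 2.3% × 283/365 = $4,886.2082
2003-10-11 to 2003-12-31: 82 days, exemption $322,000 → ($509,000 − $322,000) × 2.3% × 82/365 = $966.2521
Total = $5,852.4603

$5,852.46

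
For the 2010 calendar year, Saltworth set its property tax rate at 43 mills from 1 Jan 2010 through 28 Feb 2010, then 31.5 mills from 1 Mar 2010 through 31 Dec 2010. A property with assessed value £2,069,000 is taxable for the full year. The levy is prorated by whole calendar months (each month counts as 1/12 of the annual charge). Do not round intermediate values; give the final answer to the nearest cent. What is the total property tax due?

1 Jan – 28 Feb 2010: 2 months at 43 mills → £2,069,000 × 4.3% × 2/12 = £14,827.8333
1 Mar – 31 Dec 2010: 10 months at 31.5 mills → £2,069,000 × 3.15% × 10/12 = £54,311.2500
Total = £69,139.0833

£69,139.08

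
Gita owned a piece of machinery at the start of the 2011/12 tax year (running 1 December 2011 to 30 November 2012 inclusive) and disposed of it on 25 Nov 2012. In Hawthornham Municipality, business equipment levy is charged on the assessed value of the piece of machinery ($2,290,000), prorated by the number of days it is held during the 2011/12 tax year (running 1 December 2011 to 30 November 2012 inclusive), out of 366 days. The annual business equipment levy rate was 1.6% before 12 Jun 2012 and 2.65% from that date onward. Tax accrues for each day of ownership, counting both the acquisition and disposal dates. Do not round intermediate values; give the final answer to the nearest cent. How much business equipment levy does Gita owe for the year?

$47,110.81

1 Dec 2011 – 11 Jun 2012: 194 days at 1.6% → $2,290,000 × 1.6% × 194/366 = $19,421.2022
12 Jun – 25 Nov 2012: 167 days at 2.65% → $2,290,000 × 2.65% × 167/366 = $27,689.6038
Total = $47,110.8060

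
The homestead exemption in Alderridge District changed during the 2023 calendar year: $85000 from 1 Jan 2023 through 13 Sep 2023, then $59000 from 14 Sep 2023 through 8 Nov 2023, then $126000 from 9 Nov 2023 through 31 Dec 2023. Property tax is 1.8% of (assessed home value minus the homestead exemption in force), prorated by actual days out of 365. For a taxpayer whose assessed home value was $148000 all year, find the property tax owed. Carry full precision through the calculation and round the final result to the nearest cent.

1 Jan – 13 Sep 2023: 256 days, exemption $85000 → ($148000 − $85000) × 1.8% × 256/365 = $795.3534
14 Sep – 8 Nov 2023: 56 days, exemption $59000 → ($148000 − $59000) × 1.8% × 56/365 = $245.7863
9 Nov – 31 Dec 2023: 53 days, exemption $126000 → ($148000 − $126000) × 1.8% × 53/365 = $57.5014
Total = $1098.6411

$1098.64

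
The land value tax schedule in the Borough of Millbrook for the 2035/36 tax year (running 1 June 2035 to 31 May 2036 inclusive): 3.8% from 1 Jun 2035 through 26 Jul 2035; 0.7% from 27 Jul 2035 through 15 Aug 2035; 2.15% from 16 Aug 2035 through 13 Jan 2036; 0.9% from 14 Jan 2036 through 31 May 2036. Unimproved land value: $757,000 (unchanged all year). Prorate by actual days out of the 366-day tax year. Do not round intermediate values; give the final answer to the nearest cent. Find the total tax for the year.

$13,993.12

1 Jun – 26 Jul 2035: 56 days at 3.8% → $757,000 × 3.8% × 56/366 = $4,401.3552
27 Jul – 15 Aug 2035: 20 days at 0.7% → $757,000 × 0.7% × 20/366 = $289.5628
16 Aug 2035 – 13 Jan 2036: 151 days at 2.15% → $757,000 × 2.15% × 151/366 = $6,714.7555
14 Jan – 31 May 2036: 139 days at 0.9% → $757,000 × 0.9% × 139/366 = $2,587.4508
Total = $13,993.1243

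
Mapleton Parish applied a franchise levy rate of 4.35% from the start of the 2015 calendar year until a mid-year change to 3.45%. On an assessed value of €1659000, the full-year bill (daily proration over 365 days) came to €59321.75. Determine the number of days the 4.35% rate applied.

Let d = days at the first rate; then 365 − d days at the second rate.
€1659000 × [4.35%·d + 3.45%·(365−d)] / 365 = €59321.75
Solving gives d = 51, so the new rate took effect on 21 Feb 2015.

51 days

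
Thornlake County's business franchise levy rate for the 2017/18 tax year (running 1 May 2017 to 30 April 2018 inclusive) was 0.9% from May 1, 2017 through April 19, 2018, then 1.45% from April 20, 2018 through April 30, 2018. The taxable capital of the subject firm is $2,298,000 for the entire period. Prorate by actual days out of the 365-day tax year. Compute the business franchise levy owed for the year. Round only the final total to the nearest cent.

May 1, 2017 – April 19, 2018: 354 days at 0.9% → $2,298,000 × 0.9% × 354/365 = $20,058.7068
April 20 – April 30, 2018: 11 days at 1.45% → $2,298,000 × 1.45% × 11/365 = $1,004.1945
Total = $21,062.9014

$21,062.90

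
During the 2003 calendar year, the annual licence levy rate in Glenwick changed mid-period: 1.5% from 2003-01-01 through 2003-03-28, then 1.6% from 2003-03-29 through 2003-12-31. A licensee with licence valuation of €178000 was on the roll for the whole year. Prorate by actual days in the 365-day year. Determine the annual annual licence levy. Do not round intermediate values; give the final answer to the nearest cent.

€2805.57

2003-01-01 to 2003-03-28: 87 days at 1.5% → €178000 × 1.5% × 87/365 = €636.4110
2003-03-29 to 2003-12-31: 278 days at 1.6% → €178000 × 1.6% × 278/365 = €2169.1616
Total = €2805.5726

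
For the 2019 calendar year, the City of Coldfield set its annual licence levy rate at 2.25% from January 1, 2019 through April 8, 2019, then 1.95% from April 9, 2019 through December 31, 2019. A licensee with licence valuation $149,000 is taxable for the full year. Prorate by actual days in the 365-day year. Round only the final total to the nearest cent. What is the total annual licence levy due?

$3,025.52

January 1 – April 8, 2019: 98 days at 2.25% → $149,000 × 2.25% × 98/365 = $900.1233
April 9 – December 31, 2019: 267 days at 1.95% → $149,000 × 1.95% × 267/365 = $2,125.3932
Total = $3,025.5164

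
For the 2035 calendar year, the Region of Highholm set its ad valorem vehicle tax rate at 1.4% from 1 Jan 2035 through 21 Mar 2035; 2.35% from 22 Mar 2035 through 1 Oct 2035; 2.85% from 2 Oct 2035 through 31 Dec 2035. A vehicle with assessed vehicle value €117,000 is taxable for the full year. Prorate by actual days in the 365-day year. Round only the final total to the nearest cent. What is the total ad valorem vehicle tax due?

1 Jan – 21 Mar 2035: 80 days at 1.4% → €117,000 × 1.4% × 80/365 = €359.0137
22 Mar – 1 Oct 2035: 194 days at 2.35% → €117,000 × 2.35% × 194/365 = €1,461.3781
2 Oct – 31 Dec 2035: 91 days at 2.85% → €117,000 × 2.85% × 91/365 = €831.3411
Total = €2,651.7329

€2,651.73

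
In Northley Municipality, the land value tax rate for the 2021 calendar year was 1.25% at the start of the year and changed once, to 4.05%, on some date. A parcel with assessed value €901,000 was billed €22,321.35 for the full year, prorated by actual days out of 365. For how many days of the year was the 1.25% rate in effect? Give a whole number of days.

205 days

Let d = days at the first rate; then 365 − d days at the second rate.
€901,000 × [1.25%·d + 4.05%·(365−d)] / 365 = €22,321.35
Solving gives d = 205, so the new rate took effect on 25 Jul 2021.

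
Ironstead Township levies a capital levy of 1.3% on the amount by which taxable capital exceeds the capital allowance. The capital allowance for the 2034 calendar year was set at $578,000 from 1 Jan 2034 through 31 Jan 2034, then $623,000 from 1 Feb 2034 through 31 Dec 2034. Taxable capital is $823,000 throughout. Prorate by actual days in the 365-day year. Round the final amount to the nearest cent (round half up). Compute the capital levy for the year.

1 Jan – 31 Jan 2034: 31 days, exemption $578,000 → ($823,000 − $578,000) × 1.3% × 31/365 = $270.5068
1 Feb – 31 Dec 2034: 334 days, exemption $623,000 → ($823,000 − $623,000) × 1.3% × 334/365 = $2,379.1781
Total = $2,649.6849

$2,649.68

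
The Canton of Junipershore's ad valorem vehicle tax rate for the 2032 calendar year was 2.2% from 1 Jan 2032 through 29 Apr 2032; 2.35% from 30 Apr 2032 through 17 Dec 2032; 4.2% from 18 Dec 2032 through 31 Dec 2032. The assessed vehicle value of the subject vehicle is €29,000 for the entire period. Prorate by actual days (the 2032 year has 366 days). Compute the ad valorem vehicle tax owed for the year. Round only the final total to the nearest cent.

1 Jan – 29 Apr 2032: 120 days at 2.2% → €29,000 × 2.2% × 120/366 = €209.1803
30 Apr – 17 Dec 2032: 232 days at 2.35% → €29,000 × 2.35% × 232/366 = €431.9891
18 Dec – 31 Dec 2032: 14 days at 4.2% → €29,000 × 4.2% × 14/366 = €46.5902
Total = €687.7596

€687.76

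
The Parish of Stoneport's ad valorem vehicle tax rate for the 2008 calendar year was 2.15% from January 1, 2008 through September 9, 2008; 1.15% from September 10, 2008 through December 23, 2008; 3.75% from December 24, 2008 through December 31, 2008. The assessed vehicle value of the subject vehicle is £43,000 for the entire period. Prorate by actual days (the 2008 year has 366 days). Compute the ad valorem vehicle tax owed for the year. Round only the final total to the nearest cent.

January 1 – September 9, 2008: 253 days at 2.15% → £43,000 × 2.15% × 253/366 = £639.0669
September 10 – December 23, 2008: 105 days at 1.15% → £43,000 × 1.15% × 105/366 = £141.8648
December 24 – December 31, 2008: 8 days at 3.75% → £43,000 × 3.75% × 8/366 = £35.2459
Total = £816.1776

£816.18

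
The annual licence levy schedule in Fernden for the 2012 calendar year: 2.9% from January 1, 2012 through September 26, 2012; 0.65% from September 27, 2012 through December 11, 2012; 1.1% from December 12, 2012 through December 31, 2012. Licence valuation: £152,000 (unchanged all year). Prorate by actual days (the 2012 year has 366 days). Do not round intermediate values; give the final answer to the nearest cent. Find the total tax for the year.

January 1 – September 26, 2012: 270 days at 2.9% → £152,000 × 2.9% × 270/366 = £3,251.8033
September 27 – December 11, 2012: 76 days at 0.65% → £152,000 × 0.65% × 76/366 = £205.1585
December 12 – December 31, 2012: 20 days at 1.1% → £152,000 × 1.1% × 20/366 = £91.3661
Total = £3,548.3279

£3,548.33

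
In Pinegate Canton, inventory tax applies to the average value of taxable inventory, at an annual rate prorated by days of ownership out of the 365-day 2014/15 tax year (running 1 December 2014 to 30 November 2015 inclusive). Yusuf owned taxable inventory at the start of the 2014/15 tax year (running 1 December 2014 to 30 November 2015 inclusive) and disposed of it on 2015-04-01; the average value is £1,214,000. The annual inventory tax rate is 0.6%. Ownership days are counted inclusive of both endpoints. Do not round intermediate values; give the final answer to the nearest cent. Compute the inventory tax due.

Days held (2014-12-01 to 2015-04-01): 122 out of 365
Tax = £1,214,000 × 0.6% × 122/365 = £2,434.6521

£2,434.65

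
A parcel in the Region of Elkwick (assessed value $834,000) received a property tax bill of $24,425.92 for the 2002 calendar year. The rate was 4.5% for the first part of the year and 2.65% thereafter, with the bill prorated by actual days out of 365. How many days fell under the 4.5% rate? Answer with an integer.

55 days

Let d = days at the first rate; then 365 − d days at the second rate.
$834,000 × [4.5%·d + 2.65%·(365−d)] / 365 = $24,425.92
Solving gives d = 55, so the new rate took effect on 25 Feb 2002.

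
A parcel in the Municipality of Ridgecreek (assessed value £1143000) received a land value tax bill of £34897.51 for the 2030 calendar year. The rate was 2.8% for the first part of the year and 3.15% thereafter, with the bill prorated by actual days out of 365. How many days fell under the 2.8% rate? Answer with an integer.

Let d = days at the first rate; then 365 − d days at the second rate.
£1143000 × [2.8%·d + 3.15%·(365−d)] / 365 = £34897.51
Solving gives d = 101, so the new rate took effect on 12 April 2030.

101 days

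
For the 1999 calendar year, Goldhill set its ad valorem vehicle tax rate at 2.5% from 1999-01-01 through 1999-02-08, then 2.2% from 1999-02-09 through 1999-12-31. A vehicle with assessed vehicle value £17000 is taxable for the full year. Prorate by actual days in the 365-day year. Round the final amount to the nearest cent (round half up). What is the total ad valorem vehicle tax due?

£379.45

1999-01-01 to 1999-02-08: 39 days at 2.5% → £17000 × 2.5% × 39/365 = £45.4110
1999-02-09 to 1999-12-31: 326 days at 2.2% → £17000 × 2.2% × 326/365 = £334.0384
Total = £379.4493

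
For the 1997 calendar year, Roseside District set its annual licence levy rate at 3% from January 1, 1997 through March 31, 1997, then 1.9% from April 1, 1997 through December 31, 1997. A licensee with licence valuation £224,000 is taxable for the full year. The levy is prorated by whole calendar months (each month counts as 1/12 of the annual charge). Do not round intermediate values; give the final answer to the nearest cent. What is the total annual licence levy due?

£4,872.00

January 1 – March 31, 1997: 3 months at 3% → £224,000 × 3% × 3/12 = £1,680.0000
April 1 – December 31, 1997: 9 months at 1.9% → £224,000 × 1.9% × 9/12 = £3,192.0000
Total = £4,872.0000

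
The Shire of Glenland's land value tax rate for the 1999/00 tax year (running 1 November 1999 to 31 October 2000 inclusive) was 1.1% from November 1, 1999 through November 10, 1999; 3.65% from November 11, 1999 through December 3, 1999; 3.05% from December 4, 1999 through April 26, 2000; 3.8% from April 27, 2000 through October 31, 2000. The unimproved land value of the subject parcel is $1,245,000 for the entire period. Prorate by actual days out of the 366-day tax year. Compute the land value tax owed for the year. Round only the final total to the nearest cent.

$42,574.92

November 1 – November 10, 1999: 10 days at 1.1% → $1,245,000 × 1.1% × 10/366 = $374.1803
November 11 – December 3, 1999: 23 days at 3.65% → $1,245,000 × 3.65% × 23/366 = $2,855.6762
December 4, 1999 – April 26, 2000: 145 days at 3.05% → $1,245,000 × 3.05% × 145/366 = $15,043.7500
April 27 – October 31, 2000: 188 days at 3.8% → $1,245,000 × 3.8% × 188/366 = $24,301.3115
Total = $42,574.9180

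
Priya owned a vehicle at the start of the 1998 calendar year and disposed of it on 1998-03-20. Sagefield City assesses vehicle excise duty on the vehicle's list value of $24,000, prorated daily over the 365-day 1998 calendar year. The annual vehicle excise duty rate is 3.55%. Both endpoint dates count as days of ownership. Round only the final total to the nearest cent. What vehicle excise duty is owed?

Days held (1998-01-01 to 1998-03-20): 79 out of 365
Tax = $24,000 × 3.55% × 79/365 = $184.4055

$184.41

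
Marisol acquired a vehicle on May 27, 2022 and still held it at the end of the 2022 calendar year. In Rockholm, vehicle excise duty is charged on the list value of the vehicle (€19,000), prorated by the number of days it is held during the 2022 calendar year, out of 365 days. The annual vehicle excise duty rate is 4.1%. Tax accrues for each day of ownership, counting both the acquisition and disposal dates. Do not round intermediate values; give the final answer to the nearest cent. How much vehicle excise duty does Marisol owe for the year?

€467.40

Days held (May 27 – December 31, 2022): 219 out of 365
Tax = €19,000 × 4.1% × 219/365 = €467.4000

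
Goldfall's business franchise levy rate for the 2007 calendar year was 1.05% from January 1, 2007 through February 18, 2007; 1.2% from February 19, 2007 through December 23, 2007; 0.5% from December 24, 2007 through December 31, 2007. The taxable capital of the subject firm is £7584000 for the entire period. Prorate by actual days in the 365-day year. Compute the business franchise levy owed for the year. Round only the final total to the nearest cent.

January 1 – February 18, 2007: 49 days at 1.05% → £7584000 × 1.05% × 49/365 = £10690.3233
February 19 – December 23, 2007: 308 days at 1.2% → £7584000 × 1.2% × 308/365 = £76795.7918
December 24 – December 31, 2007: 8 days at 0.5% → £7584000 × 0.5% × 8/365 = £831.1233
Total = £88317.2384

£88317.24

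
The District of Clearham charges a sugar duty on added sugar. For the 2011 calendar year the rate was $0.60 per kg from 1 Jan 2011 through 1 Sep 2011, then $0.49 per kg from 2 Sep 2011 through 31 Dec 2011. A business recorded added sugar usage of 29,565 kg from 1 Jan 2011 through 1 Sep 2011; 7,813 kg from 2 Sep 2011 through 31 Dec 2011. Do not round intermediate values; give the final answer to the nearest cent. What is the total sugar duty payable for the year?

1 Jan – 1 Sep 2011: 29,565 kg at $0.60/kg → $17,739.00
2 Sep – 31 Dec 2011: 7,813 kg at $0.49/kg → $3,828.37

$21,567.37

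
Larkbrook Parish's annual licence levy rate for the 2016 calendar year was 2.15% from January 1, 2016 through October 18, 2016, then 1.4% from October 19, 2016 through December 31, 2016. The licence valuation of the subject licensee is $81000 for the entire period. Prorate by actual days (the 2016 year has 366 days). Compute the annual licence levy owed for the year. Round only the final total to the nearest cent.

$1618.67

January 1 – October 18, 2016: 292 days at 2.15% → $81000 × 2.15% × 292/366 = $1389.3934
October 19 – December 31, 2016: 74 days at 1.4% → $81000 × 1.4% × 74/366 = $229.2787
Total = $1618.6721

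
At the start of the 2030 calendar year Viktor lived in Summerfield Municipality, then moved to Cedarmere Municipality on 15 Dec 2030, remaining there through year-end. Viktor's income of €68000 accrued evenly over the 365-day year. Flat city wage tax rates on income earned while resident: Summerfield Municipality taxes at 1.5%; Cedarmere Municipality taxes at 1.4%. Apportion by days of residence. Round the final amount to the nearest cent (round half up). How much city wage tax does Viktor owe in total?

Summerfield Municipality, 1 Jan – 14 Dec 2030: 348 days → €68000 × 1.5% × 348/365 = €972.4932
Cedarmere Municipality, 15 Dec – 31 Dec 2030: 17 days → €68000 × 1.4% × 17/365 = €44.3397
Total = €1016.8329

€1016.83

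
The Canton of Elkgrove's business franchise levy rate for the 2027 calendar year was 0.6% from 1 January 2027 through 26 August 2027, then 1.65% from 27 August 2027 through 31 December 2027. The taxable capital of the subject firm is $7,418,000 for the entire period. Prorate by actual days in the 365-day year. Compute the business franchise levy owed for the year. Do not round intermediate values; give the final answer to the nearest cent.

1 January – 26 August 2027: 238 days at 0.6% → $7,418,000 × 0.6% × 238/365 = $29,021.6548
27 August – 31 December 2027: 127 days at 1.65% → $7,418,000 × 1.65% × 127/365 = $42,587.4493
Total = $71,609.1041

$71,609.10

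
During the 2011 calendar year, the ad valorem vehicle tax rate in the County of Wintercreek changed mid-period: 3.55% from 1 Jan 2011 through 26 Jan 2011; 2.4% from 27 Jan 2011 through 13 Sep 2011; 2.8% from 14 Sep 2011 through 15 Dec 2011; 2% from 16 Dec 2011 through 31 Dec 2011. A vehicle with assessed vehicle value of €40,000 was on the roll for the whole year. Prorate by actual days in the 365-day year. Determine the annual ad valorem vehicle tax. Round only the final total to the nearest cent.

1 Jan – 26 Jan 2011: 26 days at 3.55% → €40,000 × 3.55% × 26/365 = €101.1507
27 Jan – 13 Sep 2011: 230 days at 2.4% → €40,000 × 2.4% × 230/365 = €604.9315
14 Sep – 15 Dec 2011: 93 days at 2.8% → €40,000 × 2.8% × 93/365 = €285.3699
16 Dec – 31 Dec 2011: 16 days at 2% → €40,000 × 2% × 16/365 = €35.0685
Total = €1,026.5205

€1,026.52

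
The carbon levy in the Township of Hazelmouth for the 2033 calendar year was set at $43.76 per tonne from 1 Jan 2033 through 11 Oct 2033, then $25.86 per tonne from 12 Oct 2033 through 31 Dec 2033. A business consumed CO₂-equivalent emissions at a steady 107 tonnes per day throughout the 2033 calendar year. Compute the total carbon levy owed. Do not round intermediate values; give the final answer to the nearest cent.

$1,553,907.50

1 Jan – 11 Oct 2033: 284 days × 107 tonnes/day = 30,388 tonnes at $43.76/tonne → $1,329,778.88
12 Oct – 31 Dec 2033: 81 days × 107 tonnes/day = 8,667 tonnes at $25.86/tonne → $224,128.62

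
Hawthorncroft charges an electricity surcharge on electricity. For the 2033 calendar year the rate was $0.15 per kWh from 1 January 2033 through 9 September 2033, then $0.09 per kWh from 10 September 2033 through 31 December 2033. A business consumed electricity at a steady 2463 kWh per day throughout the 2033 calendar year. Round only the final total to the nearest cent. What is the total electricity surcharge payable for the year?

$118,150.11

1 January – 9 September 2033: 252 days × 2463 kWh/day = 620,676 kWh at $0.15/kWh → $93,101.40
10 September – 31 December 2033: 113 days × 2463 kWh/day = 278,319 kWh at $0.09/kWh → $25,048.71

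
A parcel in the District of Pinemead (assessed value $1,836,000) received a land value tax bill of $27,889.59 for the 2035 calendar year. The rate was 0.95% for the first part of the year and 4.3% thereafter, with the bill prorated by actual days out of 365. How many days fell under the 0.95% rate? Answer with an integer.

303 days

Let d = days at the first rate; then 365 − d days at the second rate.
$1,836,000 × [0.95%·d + 4.3%·(365−d)] / 365 = $27,889.59
Solving gives d = 303, so the new rate took effect on 31 Oct 2035.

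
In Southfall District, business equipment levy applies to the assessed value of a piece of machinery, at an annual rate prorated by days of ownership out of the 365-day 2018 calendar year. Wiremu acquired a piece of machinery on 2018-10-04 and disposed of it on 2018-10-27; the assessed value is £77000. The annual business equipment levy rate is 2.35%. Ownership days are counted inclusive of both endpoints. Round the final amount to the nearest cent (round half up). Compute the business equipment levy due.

£118.98

Days held (2018-10-04 to 2018-10-27): 24 out of 365
Tax = £77000 × 2.35% × 24/365 = £118.9808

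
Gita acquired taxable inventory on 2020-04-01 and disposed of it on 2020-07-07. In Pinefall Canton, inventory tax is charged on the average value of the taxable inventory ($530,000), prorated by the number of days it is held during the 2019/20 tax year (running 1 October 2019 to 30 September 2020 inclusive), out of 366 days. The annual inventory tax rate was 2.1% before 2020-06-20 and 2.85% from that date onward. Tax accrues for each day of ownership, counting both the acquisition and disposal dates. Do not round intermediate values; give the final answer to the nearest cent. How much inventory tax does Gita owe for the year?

2020-04-01 to 2020-06-19: 80 days at 2.1% → $530,000 × 2.1% × 80/366 = $2,432.7869
2020-06-20 to 2020-07-07: 18 days at 2.85% → $530,000 × 2.85% × 18/366 = $742.8689
Total = $3,175.6557

$3,175.66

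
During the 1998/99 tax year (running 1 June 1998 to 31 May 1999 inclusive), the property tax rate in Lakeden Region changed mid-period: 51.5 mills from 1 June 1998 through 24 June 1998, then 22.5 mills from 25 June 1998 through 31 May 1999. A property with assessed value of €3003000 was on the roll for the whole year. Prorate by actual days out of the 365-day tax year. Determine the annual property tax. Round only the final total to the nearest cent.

1 June – 24 June 1998: 24 days at 51.5 mills → €3003000 × 5.15% × 24/365 = €10169.0630
25 June 1998 – 31 May 1999: 341 days at 22.5 mills → €3003000 × 2.25% × 341/365 = €63124.7055
Total = €73293.7685

€73293.77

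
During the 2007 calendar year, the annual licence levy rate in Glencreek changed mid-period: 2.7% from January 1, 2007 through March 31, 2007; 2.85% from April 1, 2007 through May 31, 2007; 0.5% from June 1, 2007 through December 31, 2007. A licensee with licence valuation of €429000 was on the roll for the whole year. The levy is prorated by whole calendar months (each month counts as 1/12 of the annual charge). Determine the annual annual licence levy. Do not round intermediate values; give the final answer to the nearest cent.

January 1 – March 31, 2007: 3 months at 2.7% → €429000 × 2.7% × 3/12 = €2895.7500
April 1 – May 31, 2007: 2 months at 2.85% → €429000 × 2.85% × 2/12 = €2037.7500
June 1 – December 31, 2007: 7 months at 0.5% → €429000 × 0.5% × 7/12 = €1251.2500
Total = €6184.7500

€6184.75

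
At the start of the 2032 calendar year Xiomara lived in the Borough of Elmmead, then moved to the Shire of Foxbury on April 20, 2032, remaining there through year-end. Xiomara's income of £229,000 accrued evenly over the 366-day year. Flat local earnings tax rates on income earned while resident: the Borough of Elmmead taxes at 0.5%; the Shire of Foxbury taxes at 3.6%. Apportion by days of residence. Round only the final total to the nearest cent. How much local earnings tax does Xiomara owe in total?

The Borough of Elmmead, January 1 – April 19, 2032: 110 days → £229,000 × 0.5% × 110/366 = £344.1257
The Shire of Foxbury, April 20 – December 31, 2032: 256 days → £229,000 × 3.6% × 256/366 = £5,766.2951
Total = £6,110.4208

£6,110.42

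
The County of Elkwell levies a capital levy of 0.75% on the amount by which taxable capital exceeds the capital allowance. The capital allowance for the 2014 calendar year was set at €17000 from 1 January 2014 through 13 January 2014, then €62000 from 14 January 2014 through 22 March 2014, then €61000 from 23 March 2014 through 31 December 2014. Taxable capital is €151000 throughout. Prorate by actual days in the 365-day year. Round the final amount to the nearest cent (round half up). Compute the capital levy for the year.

€685.36

1 January – 13 January 2014: 13 days, exemption €17000 → (€151000 − €17000) × 0.75% × 13/365 = €35.7945
14 January – 22 March 2014: 68 days, exemption €62000 → (€151000 − €62000) × 0.75% × 68/365 = €124.3562
23 March – 31 December 2014: 284 days, exemption €61000 → (€151000 − €61000) × 0.75% × 284/365 = €525.2055
Total = €685.3562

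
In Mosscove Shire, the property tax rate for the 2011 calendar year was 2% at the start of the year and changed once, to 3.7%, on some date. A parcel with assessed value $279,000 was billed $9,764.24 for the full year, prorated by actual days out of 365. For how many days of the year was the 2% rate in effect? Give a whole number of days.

Let d = days at the first rate; then 365 − d days at the second rate.
$279,000 × [2%·d + 3.7%·(365−d)] / 365 = $9,764.24
Solving gives d = 43, so the new rate took effect on 13 February 2011.

43 days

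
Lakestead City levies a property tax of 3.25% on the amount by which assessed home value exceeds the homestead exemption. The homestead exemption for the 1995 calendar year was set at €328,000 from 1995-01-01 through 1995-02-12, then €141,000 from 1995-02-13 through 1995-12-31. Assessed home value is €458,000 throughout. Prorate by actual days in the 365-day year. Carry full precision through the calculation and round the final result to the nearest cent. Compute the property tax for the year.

€9,586.52

1995-01-01 to 1995-02-12: 43 days, exemption €328,000 → (€458,000 − €328,000) × 3.25% × 43/365 = €497.7397
1995-02-13 to 1995-12-31: 322 days, exemption €141,000 → (€458,000 − €141,000) × 3.25% × 322/365 = €9,088.7808
Total = €9,586.5205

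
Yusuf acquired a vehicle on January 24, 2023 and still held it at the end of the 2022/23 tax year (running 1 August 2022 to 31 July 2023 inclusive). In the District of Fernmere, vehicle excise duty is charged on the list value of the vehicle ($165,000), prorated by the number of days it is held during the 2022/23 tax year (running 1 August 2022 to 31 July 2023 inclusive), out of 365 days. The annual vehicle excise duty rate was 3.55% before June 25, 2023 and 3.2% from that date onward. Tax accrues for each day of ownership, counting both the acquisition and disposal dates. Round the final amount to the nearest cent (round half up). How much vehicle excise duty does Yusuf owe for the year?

$2,974.52

January 24 – June 24, 2023: 152 days at 3.55% → $165,000 × 3.55% × 152/365 = $2,439.2877
June 25 – July 31, 2023: 37 days at 3.2% → $165,000 × 3.2% × 37/365 = $535.2329
Total = $2,974.5205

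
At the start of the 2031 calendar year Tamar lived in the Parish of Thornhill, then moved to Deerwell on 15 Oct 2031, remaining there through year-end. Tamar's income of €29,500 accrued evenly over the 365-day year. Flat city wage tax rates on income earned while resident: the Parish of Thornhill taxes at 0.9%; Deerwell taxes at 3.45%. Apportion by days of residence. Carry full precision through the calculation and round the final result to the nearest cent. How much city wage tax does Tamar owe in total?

The Parish of Thornhill, 1 Jan – 14 Oct 2031: 287 days → €29,500 × 0.9% × 287/365 = €208.7630
Deerwell, 15 Oct – 31 Dec 2031: 78 days → €29,500 × 3.45% × 78/365 = €217.4918
Total = €426.2548

€426.25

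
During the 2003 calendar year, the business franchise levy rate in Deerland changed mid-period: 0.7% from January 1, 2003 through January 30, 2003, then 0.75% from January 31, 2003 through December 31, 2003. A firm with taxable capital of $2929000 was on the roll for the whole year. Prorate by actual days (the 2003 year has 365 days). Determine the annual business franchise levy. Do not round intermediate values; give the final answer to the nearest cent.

January 1 – January 30, 2003: 30 days at 0.7% → $2929000 × 0.7% × 30/365 = $1685.1781
January 31 – December 31, 2003: 335 days at 0.75% → $2929000 × 0.75% × 335/365 = $20161.9521
Total = $21847.1301

$21847.13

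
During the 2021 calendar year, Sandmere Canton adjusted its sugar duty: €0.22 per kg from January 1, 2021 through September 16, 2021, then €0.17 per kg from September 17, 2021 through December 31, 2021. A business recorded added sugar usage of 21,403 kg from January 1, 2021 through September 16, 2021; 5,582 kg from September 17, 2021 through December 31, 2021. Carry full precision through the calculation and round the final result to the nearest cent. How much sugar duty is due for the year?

€5,657.60

January 1 – September 16, 2021: 21,403 kg at €0.22/kg → €4,708.66
September 17 – December 31, 2021: 5,582 kg at €0.17/kg → €948.94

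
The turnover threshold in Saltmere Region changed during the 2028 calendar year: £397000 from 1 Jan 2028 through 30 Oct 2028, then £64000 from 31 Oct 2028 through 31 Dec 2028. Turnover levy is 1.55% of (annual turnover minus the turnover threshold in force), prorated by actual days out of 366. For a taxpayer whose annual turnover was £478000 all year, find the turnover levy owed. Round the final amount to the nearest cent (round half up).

1 Jan – 30 Oct 2028: 304 days, exemption £397000 → (£478000 − £397000) × 1.55% × 304/366 = £1042.8197
31 Oct – 31 Dec 2028: 62 days, exemption £64000 → (£478000 − £64000) × 1.55% × 62/366 = £1087.0328
Total = £2129.8525

£2129.85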